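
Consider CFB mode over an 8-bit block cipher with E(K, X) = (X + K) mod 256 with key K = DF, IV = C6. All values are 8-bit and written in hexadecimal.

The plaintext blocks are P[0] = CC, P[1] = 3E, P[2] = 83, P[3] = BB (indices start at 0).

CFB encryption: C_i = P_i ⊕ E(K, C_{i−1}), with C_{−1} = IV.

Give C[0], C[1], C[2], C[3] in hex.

C[0] = 69, C[1] = 76, C[2] = D6, C[3] = 0E

C[0]: E(K, C6) = A5; CC ⊕ A5 = 69.
C[1]: E(K, 69) = 48; 3E ⊕ 48 = 76.
C[2]: E(K, 76) = 55; 83 ⊕ 55 = D6.
C[3]: E(K, D6) = B5; BB ⊕ B5 = 0E.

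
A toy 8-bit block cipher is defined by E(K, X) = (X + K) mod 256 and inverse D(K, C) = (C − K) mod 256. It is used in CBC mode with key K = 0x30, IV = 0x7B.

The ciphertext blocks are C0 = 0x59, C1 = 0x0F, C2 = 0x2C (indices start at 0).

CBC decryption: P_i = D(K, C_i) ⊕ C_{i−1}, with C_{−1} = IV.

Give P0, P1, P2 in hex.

P0 = 0x52, P1 = 0x86, P2 = 0xF3

P0: D(K, 0x59) = 0x29; 0x29 ⊕ 0x7B = 0x52.
P1: D(K, 0x0F) = 0xDF; 0xDF ⊕ 0x59 = 0x86.
P2: D(K, 0x2C) = 0xFC; 0xFC ⊕ 0x0F = 0xF3.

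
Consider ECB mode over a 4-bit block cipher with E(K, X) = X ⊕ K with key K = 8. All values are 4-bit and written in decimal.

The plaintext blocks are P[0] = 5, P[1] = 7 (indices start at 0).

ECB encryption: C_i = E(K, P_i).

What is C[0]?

C[0] = 13

C[0]: E(K, 5) = 13.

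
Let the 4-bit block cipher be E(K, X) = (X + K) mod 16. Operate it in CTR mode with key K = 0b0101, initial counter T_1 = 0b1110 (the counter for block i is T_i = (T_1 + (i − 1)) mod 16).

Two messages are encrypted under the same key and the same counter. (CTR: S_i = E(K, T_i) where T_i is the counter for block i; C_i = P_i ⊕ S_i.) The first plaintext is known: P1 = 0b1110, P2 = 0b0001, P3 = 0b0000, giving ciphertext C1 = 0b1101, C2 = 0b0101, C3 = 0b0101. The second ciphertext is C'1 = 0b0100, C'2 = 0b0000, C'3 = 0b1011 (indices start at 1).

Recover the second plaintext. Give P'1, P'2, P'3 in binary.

P'1 = 0b0111, P'2 = 0b0100, P'3 = 0b1110

In CTR with a reused counter, both messages share the same keystream S_i, so C_i ⊕ C'_i = P_i ⊕ P'_i and thus P'_i = P_i ⊕ C_i ⊕ C'_i.
P'1: 0b1110 ⊕ 0b1101 ⊕ 0b0100 = 0b0111.
P'2: 0b0001 ⊕ 0b0101 ⊕ 0b0000 = 0b0100.
P'3: 0b0000 ⊕ 0b0101 ⊕ 0b1011 = 0b1110.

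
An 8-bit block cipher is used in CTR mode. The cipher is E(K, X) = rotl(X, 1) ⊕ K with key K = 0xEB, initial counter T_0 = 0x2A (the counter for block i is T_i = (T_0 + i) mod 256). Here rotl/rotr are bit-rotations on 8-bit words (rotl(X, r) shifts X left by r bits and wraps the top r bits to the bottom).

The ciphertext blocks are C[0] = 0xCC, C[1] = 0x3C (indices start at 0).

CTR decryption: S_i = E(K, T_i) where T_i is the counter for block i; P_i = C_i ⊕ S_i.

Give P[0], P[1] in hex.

P[0] = 0x73, P[1] = 0x81

P[0]: T = 0x2A, S = E(K, T) = 0xBF; 0xCC ⊕ 0xBF = 0x73.
P[1]: T = 0x2B, S = E(K, T) = 0xBD; 0x3C ⊕ 0xBD = 0x81.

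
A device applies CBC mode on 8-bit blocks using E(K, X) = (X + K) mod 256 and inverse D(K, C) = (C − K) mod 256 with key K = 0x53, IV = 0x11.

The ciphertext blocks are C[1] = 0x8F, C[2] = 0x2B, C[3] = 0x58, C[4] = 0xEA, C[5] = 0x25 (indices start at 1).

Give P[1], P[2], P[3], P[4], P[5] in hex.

P[1] = 0x2D, P[2] = 0x57, P[3] = 0x2E, P[4] = 0xCF, P[5] = 0x38

CBC decryption: P_i = D(K, C_i) ⊕ C_{i−1}, with C_{0} = IV.
P[1]: D(K, 0x8F) = 0x3C; 0x3C ⊕ 0x11 = 0x2D.
P[2]: D(K, 0x2B) = 0xD8; 0xD8 ⊕ 0x8F = 0x57.
P[3]: D(K, 0x58) = 0x05; 0x05 ⊕ 0x2B = 0x2E.
P[4]: D(K, 0xEA) = 0x97; 0x97 ⊕ 0x58 = 0xCF.
P[5]: D(K, 0x25) = 0xD2; 0xD2 ⊕ 0xEA = 0x38.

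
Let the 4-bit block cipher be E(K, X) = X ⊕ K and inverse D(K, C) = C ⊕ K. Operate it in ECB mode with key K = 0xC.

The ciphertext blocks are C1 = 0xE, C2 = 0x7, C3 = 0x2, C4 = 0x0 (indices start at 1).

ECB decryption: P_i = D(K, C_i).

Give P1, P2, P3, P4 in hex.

P1: D(K, 0xE) = 0x2.
P2: D(K, 0x7) = 0xB.
P3: D(K, 0x2) = 0xE.
P4: D(K, 0x0) = 0xC.

P1 = 0x2, P2 = 0xB, P3 = 0xE, P4 = 0xC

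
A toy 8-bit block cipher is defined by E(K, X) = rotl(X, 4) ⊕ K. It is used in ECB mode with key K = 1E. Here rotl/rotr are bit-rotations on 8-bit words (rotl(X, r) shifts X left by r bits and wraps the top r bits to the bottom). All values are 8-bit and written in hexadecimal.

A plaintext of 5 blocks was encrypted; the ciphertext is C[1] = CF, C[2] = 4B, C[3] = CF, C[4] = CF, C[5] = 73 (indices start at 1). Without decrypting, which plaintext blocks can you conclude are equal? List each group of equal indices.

P[1] = P[3] = P[4]

ECB encrypts each block independently with the same key, so equal ciphertext blocks imply equal plaintext blocks.
C[1] = C[3] = C[4] = CF, so P[1] = P[3] = P[4].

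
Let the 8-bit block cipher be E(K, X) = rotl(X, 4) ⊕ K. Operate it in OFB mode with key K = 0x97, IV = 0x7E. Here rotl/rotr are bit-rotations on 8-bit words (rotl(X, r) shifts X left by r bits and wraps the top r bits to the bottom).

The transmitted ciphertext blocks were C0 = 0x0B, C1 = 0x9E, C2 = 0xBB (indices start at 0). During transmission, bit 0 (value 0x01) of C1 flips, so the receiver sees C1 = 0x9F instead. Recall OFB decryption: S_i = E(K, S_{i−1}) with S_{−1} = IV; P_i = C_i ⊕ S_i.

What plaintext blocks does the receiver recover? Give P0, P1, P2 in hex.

P0 = 0x7B, P1 = 0x0F, P2 = 0x25

Only C1 changed, to 0x9F. In OFB, a change in C_i flips the same bit in P_i only; the keystream is unaffected. Decrypting the received ciphertext:
P0: S = E(K, 0x7E) = 0x70; 0x0B ⊕ 0x70 = 0x7B.
P1: S = E(K, 0x70) = 0x90; 0x9F ⊕ 0x90 = 0x0F.
P2: S = E(K, 0x90) = 0x9E; 0xBB ⊕ 0x9E = 0x25.
Blocks that differ from the original plaintext: P1.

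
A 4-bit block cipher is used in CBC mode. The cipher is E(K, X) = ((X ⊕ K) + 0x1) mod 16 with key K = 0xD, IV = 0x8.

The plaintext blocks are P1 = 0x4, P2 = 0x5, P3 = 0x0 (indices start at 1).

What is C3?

CBC encryption: C_i = E(K, P_i ⊕ C_{i−1}), with C_{0} = IV.
C1: P1 ⊕ 0x8 = 0xC; E(K, 0xC) = 0x2.
C2: P2 ⊕ 0x2 = 0x7; E(K, 0x7) = 0xB.
C3: P3 ⊕ 0xB = 0xB; E(K, 0xB) = 0x7.

C3 = 0x7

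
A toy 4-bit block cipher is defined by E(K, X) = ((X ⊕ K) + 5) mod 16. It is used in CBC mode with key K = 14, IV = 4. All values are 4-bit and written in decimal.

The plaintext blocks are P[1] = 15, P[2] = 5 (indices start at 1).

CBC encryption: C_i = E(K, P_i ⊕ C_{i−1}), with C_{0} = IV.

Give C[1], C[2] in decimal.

C[1] = 10, C[2] = 6

C[1]: P[1] ⊕ 4 = 11; E(K, 11) = 10.
C[2]: P[2] ⊕ 10 = 15; E(K, 15) = 6.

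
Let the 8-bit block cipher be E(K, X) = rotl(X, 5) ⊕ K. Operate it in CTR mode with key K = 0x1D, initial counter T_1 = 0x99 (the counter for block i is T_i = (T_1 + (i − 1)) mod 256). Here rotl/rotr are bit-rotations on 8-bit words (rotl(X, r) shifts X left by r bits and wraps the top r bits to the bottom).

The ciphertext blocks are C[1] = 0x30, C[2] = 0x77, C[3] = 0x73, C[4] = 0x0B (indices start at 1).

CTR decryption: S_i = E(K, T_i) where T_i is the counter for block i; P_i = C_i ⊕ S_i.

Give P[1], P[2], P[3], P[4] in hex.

P[1] = 0x1E, P[2] = 0x39, P[3] = 0x1D, P[4] = 0x85

P[1]: T = 0x99, S = E(K, T) = 0x2E; 0x30 ⊕ 0x2E = 0x1E.
P[2]: T = 0x9A, S = E(K, T) = 0x4E; 0x77 ⊕ 0x4E = 0x39.
P[3]: T = 0x9B, S = E(K, T) = 0x6E; 0x73 ⊕ 0x6E = 0x1D.
P[4]: T = 0x9C, S = E(K, T) = 0x8E; 0x0B ⊕ 0x8E = 0x85.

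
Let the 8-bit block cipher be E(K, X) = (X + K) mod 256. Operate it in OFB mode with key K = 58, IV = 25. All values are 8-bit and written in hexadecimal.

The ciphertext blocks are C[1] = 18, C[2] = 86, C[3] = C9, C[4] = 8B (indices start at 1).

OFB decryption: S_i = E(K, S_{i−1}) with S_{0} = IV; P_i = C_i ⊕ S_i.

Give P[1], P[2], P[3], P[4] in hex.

P[1] = 65, P[2] = 53, P[3] = E4, P[4] = 0E

P[1]: S = E(K, 25) = 7D; 18 ⊕ 7D = 65.
P[2]: S = E(K, 7D) = D5; 86 ⊕ D5 = 53.
P[3]: S = E(K, D5) = 2D; C9 ⊕ 2D = E4.
P[4]: S = E(K, 2D) = 85; 8B ⊕ 85 = 0E.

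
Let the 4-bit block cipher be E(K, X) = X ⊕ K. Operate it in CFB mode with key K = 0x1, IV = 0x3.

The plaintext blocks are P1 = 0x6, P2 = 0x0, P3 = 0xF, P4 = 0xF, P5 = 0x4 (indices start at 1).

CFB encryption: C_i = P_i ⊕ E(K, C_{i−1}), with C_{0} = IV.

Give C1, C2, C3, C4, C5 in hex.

C1 = 0x4, C2 = 0x5, C3 = 0xB, C4 = 0x5, C5 = 0x0

C1: E(K, 0x3) = 0x2; 0x6 ⊕ 0x2 = 0x4.
C2: E(K, 0x4) = 0x5; 0x0 ⊕ 0x5 = 0x5.
C3: E(K, 0x5) = 0x4; 0xF ⊕ 0x4 = 0xB.
C4: E(K, 0xB) = 0xA; 0xF ⊕ 0xA = 0x5.
C5: E(K, 0x5) = 0x4; 0x4 ⊕ 0x4 = 0x0.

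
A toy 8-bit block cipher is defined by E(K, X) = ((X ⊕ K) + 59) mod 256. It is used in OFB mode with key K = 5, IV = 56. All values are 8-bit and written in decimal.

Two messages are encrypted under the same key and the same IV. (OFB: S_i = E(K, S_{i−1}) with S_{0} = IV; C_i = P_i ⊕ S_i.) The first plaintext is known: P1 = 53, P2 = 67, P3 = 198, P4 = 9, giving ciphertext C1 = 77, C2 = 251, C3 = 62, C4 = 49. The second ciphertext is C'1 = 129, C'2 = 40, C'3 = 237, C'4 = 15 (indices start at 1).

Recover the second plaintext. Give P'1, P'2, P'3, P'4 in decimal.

In OFB with a reused IV, both messages share the same keystream S_i, so C_i ⊕ C'_i = P_i ⊕ P'_i and thus P'_i = P_i ⊕ C_i ⊕ C'_i.
P'1: 53 ⊕ 77 ⊕ 129 = 249.
P'2: 67 ⊕ 251 ⊕ 40 = 144.
P'3: 198 ⊕ 62 ⊕ 237 = 21.
P'4: 9 ⊕ 49 ⊕ 15 = 55.

P'1 = 249, P'2 = 144, P'3 = 21, P'4 = 55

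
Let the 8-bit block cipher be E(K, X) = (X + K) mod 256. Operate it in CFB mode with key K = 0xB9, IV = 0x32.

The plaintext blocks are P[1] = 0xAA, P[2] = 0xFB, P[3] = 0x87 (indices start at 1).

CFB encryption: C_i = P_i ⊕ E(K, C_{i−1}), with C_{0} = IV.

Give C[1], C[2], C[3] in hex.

C[1]: E(K, 0x32) = 0xEB; 0xAA ⊕ 0xEB = 0x41.
C[2]: E(K, 0x41) = 0xFA; 0xFB ⊕ 0xFA = 0x01.
C[3]: E(K, 0x01) = 0xBA; 0x87 ⊕ 0xBA = 0x3D.

C[1] = 0x41, C[2] = 0x01, C[3] = 0x3D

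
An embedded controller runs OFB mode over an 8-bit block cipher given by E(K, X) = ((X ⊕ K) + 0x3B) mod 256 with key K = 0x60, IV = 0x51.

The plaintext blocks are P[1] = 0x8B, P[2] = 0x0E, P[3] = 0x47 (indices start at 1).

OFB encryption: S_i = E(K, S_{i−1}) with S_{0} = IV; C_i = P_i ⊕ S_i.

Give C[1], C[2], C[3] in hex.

C[1] = 0xE7, C[2] = 0x49, C[3] = 0x25

C[1]: S = E(K, 0x51) = 0x6C; 0x8B ⊕ 0x6C = 0xE7.
C[2]: S = E(K, 0x6C) = 0x47; 0x0E ⊕ 0x47 = 0x49.
C[3]: S = E(K, 0x47) = 0x62; 0x47 ⊕ 0x62 = 0x25.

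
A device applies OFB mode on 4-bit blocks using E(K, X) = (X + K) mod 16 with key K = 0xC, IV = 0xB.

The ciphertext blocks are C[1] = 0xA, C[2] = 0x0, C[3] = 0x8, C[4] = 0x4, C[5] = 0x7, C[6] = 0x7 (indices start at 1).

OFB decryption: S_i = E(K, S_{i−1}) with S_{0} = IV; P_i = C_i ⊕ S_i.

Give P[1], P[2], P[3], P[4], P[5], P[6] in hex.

P[1]: S = E(K, 0xB) = 0x7; 0xA ⊕ 0x7 = 0xD.
P[2]: S = E(K, 0x7) = 0x3; 0x0 ⊕ 0x3 = 0x3.
P[3]: S = E(K, 0x3) = 0xF; 0x8 ⊕ 0xF = 0x7.
P[4]: S = E(K, 0xF) = 0xB; 0x4 ⊕ 0xB = 0xF.
P[5]: S = E(K, 0xB) = 0x7; 0x7 ⊕ 0x7 = 0x0.
P[6]: S = E(K, 0x7) = 0x3; 0x7 ⊕ 0x3 = 0x4.

P[1] = 0xD, P[2] = 0x3, P[3] = 0x7, P[4] = 0xF, P[5] = 0x0, P[6] = 0x4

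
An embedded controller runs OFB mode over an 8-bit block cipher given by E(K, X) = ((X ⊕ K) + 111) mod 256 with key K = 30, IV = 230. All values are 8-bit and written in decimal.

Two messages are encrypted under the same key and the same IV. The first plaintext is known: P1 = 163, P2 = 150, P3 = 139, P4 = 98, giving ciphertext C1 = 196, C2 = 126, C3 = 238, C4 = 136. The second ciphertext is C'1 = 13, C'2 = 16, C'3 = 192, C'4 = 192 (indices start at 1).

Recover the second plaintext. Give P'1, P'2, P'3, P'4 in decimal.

In OFB with a reused IV, both messages share the same keystream S_i, so C_i ⊕ C'_i = P_i ⊕ P'_i and thus P'_i = P_i ⊕ C_i ⊕ C'_i.
P'1: 163 ⊕ 196 ⊕ 13 = 106.
P'2: 150 ⊕ 126 ⊕ 16 = 248.
P'3: 139 ⊕ 238 ⊕ 192 = 165.
P'4: 98 ⊕ 136 ⊕ 192 = 42.

P'1 = 106, P'2 = 248, P'3 = 165, P'4 = 42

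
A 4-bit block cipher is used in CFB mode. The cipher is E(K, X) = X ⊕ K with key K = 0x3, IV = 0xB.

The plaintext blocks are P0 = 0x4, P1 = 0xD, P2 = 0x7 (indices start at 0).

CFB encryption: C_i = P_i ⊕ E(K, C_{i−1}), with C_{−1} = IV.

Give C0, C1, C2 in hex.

C0: E(K, 0xB) = 0x8; 0x4 ⊕ 0x8 = 0xC.
C1: E(K, 0xC) = 0xF; 0xD ⊕ 0xF = 0x2.
C2: E(K, 0x2) = 0x1; 0x7 ⊕ 0x1 = 0x6.

C0 = 0xC, C1 = 0x2, C2 = 0x6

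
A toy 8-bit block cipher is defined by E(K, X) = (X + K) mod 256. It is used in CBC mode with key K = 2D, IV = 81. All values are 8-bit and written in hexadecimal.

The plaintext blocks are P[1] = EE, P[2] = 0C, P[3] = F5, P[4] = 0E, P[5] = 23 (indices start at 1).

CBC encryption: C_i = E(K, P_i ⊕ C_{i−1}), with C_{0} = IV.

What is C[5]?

C[5] = B8

C[1]: P[1] ⊕ 81 = 6F; E(K, 6F) = 9C.
C[2]: P[2] ⊕ 9C = 90; E(K, 90) = BD.
C[3]: P[3] ⊕ BD = 48; E(K, 48) = 75.
C[4]: P[4] ⊕ 75 = 7B; E(K, 7B) = A8.
C[5]: P[5] ⊕ A8 = 8B; E(K, 8B) = B8.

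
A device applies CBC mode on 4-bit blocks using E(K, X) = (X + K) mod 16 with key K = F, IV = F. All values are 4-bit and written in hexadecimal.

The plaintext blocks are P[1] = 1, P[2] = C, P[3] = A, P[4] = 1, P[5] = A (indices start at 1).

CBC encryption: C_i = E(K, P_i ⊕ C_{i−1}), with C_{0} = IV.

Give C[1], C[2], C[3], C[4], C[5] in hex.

C[1] = D, C[2] = 0, C[3] = 9, C[4] = 7, C[5] = C

C[1]: P[1] ⊕ F = E; E(K, E) = D.
C[2]: P[2] ⊕ D = 1; E(K, 1) = 0.
C[3]: P[3] ⊕ 0 = A; E(K, A) = 9.
C[4]: P[4] ⊕ 9 = 8; E(K, 8) = 7.
C[5]: P[5] ⊕ 7 = D; E(K, D) = C.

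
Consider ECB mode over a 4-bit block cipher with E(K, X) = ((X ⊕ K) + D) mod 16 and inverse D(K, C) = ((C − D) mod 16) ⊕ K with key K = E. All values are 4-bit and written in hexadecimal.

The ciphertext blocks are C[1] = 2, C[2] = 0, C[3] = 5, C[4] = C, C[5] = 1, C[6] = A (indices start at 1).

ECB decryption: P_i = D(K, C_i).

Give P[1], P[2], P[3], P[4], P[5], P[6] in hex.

P[1] = B, P[2] = D, P[3] = 6, P[4] = 1, P[5] = A, P[6] = 3

P[1]: D(K, 2) = B.
P[2]: D(K, 0) = D.
P[3]: D(K, 5) = 6.
P[4]: D(K, C) = 1.
P[5]: D(K, 1) = A.
P[6]: D(K, A) = 3.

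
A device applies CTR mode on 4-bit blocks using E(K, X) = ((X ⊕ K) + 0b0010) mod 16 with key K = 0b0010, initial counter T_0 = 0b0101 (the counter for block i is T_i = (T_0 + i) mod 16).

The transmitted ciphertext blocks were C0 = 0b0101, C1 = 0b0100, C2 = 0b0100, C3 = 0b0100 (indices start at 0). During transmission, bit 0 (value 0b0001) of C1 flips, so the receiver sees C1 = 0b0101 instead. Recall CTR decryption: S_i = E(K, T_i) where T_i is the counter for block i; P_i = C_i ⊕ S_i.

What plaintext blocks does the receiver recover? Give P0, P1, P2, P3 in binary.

P0 = 0b1100, P1 = 0b0011, P2 = 0b0011, P3 = 0b1000

Only C1 changed, to 0b0101. In CTR, a change in C_i flips the same bit in P_i only; the keystream is unaffected. Decrypting the received ciphertext:
P0: T = 0b0101, S = E(K, T) = 0b1001; 0b0101 ⊕ 0b1001 = 0b1100.
P1: T = 0b0110, S = E(K, T) = 0b0110; 0b0101 ⊕ 0b0110 = 0b0011.
P2: T = 0b0111, S = E(K, T) = 0b0111; 0b0100 ⊕ 0b0111 = 0b0011.
P3: T = 0b1000, S = E(K, T) = 0b1100; 0b0100 ⊕ 0b1100 = 0b1000.
Blocks that differ from the original plaintext: P1.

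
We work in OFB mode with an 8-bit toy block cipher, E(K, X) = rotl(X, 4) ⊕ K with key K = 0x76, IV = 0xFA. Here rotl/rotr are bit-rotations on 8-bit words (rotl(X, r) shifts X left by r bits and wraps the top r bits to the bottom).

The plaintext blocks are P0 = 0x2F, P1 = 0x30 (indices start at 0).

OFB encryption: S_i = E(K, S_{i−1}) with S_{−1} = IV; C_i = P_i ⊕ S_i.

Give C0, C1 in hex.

C0: S = E(K, 0xFA) = 0xD9; 0x2F ⊕ 0xD9 = 0xF6.
C1: S = E(K, 0xD9) = 0xEB; 0x30 ⊕ 0xEB = 0xDB.

C0 = 0xF6, C1 = 0xDB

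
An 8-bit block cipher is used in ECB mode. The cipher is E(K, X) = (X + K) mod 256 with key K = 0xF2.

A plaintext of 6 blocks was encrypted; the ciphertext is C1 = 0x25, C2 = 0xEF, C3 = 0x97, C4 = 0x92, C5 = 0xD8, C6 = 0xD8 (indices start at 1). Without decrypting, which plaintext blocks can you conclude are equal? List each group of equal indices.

ECB encrypts each block independently with the same key, so equal ciphertext blocks imply equal plaintext blocks.
C5 = C6 = 0xD8, so P5 = P6.

P5 = P6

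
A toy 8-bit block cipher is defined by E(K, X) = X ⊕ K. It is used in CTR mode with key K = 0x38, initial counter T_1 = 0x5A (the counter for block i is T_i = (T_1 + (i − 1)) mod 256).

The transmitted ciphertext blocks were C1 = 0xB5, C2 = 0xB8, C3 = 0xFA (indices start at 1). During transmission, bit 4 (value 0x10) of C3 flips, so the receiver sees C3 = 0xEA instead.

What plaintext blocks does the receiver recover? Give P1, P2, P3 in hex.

P1 = 0xD7, P2 = 0xDB, P3 = 0x8E

CTR decryption: S_i = E(K, T_i) where T_i is the counter for block i; P_i = C_i ⊕ S_i.
Only C3 changed, to 0xEA. In CTR, a change in C_i flips the same bit in P_i only; the keystream is unaffected. Decrypting the received ciphertext:
P1: T = 0x5A, S = E(K, T) = 0x62; 0xB5 ⊕ 0x62 = 0xD7.
P2: T = 0x5B, S = E(K, T) = 0x63; 0xB8 ⊕ 0x63 = 0xDB.
P3: T = 0x5C, S = E(K, T) = 0x64; 0xEA ⊕ 0x64 = 0x8E.
Blocks that differ from the original plaintext: P3.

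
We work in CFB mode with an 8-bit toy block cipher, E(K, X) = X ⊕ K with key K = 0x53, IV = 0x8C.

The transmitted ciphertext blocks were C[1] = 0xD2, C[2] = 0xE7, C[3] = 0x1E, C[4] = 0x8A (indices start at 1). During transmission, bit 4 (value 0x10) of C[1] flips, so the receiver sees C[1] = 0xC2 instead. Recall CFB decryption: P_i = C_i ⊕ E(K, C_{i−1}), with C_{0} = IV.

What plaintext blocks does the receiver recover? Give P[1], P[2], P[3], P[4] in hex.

Only C[1] changed, to 0xC2. In CFB, a change in C_i flips the same bit in P_i and garbles P_{i+1}. Decrypting the received ciphertext:
P[1]: E(K, 0x8C) = 0xDF; 0xC2 ⊕ 0xDF = 0x1D.
P[2]: E(K, 0xC2) = 0x91; 0xE7 ⊕ 0x91 = 0x76.
P[3]: E(K, 0xE7) = 0xB4; 0x1E ⊕ 0xB4 = 0xAA.
P[4]: E(K, 0x1E) = 0x4D; 0x8A ⊕ 0x4D = 0xC7.
Blocks that differ from the original plaintext: P[1], P[2].

P[1] = 0x1D, P[2] = 0x76, P[3] = 0xAA, P[4] = 0xC7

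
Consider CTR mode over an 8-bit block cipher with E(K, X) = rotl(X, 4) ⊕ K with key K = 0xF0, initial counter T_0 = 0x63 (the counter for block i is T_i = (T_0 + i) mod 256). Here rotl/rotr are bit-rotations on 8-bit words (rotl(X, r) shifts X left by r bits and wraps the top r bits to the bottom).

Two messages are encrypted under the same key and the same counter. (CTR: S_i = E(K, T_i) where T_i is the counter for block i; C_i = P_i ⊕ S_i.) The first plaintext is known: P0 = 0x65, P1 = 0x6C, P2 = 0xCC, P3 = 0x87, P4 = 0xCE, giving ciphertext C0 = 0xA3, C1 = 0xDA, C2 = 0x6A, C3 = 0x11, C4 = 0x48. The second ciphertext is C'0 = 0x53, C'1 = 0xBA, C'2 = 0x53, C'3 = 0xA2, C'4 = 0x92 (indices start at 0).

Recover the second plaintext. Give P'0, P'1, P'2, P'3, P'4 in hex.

In CTR with a reused counter, both messages share the same keystream S_i, so C_i ⊕ C'_i = P_i ⊕ P'_i and thus P'_i = P_i ⊕ C_i ⊕ C'_i.
P'0: 0x65 ⊕ 0xA3 ⊕ 0x53 = 0x95.
P'1: 0x6C ⊕ 0xDA ⊕ 0xBA = 0x0C.
P'2: 0xCC ⊕ 0x6A ⊕ 0x53 = 0xF5.
P'3: 0x87 ⊕ 0x11 ⊕ 0xA2 = 0x34.
P'4: 0xCE ⊕ 0x48 ⊕ 0x92 = 0x14.

P'0 = 0x95, P'1 = 0x0C, P'2 = 0xF5, P'3 = 0x34, P'4 = 0x14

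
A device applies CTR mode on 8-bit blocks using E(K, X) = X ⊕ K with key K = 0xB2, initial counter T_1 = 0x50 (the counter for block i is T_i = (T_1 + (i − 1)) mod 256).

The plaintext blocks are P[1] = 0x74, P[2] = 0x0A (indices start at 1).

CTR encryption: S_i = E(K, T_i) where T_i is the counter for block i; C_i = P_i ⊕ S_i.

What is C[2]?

C[1]: T = 0x50, S = E(K, T) = 0xE2; 0x74 ⊕ 0xE2 = 0x96.
C[2]: T = 0x51, S = E(K, T) = 0xE3; 0x0A ⊕ 0xE3 = 0xE9.

C[2] = 0xE9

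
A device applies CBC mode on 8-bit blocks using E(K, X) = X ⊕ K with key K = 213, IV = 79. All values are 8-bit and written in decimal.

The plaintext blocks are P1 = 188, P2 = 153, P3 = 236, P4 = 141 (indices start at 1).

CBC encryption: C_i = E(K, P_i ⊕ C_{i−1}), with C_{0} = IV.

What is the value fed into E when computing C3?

C1: P1 ⊕ 79 = 243; E(K, 243) = 38.
C2: P2 ⊕ 38 = 191; E(K, 191) = 106.
C3: P3 ⊕ 106 = 134; E(K, 134) = 83.
So the input to E for block 3 is 134.

134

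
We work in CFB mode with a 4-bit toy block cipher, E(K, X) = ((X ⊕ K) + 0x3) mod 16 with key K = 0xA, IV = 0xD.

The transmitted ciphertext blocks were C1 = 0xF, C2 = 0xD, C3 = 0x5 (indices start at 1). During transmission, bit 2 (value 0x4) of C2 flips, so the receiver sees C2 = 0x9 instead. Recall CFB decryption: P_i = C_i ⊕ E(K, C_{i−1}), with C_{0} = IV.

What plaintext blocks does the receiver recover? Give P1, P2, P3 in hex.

Only C2 changed, to 0x9. In CFB, a change in C_i flips the same bit in P_i and garbles P_{i+1}. Decrypting the received ciphertext:
P1: E(K, 0xD) = 0xA; 0xF ⊕ 0xA = 0x5.
P2: E(K, 0xF) = 0x8; 0x9 ⊕ 0x8 = 0x1.
P3: E(K, 0x9) = 0x6; 0x5 ⊕ 0x6 = 0x3.
Blocks that differ from the original plaintext: P2, P3.

P1 = 0x5, P2 = 0x1, P3 = 0x3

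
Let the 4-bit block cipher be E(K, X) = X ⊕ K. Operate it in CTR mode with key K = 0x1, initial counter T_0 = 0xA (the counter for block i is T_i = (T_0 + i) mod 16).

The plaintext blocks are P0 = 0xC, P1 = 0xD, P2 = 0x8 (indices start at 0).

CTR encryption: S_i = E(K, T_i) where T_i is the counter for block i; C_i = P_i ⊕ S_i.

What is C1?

C1 = 0x7

C0: T = 0xA, S = E(K, T) = 0xB; 0xC ⊕ 0xB = 0x7.
C1: T = 0xB, S = E(K, T) = 0xA; 0xD ⊕ 0xA = 0x7.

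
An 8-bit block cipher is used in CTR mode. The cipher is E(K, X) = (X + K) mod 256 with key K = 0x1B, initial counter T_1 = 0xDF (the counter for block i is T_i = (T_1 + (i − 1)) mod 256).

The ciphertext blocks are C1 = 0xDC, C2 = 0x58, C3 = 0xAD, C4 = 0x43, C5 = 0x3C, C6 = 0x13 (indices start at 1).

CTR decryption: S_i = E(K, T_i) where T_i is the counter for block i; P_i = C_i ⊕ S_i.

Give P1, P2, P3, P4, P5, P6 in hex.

P1 = 0x26, P2 = 0xA3, P3 = 0x51, P4 = 0xBE, P5 = 0xC2, P6 = 0xEC

P1: T = 0xDF, S = E(K, T) = 0xFA; 0xDC ⊕ 0xFA = 0x26.
P2: T = 0xE0, S = E(K, T) = 0xFB; 0x58 ⊕ 0xFB = 0xA3.
P3: T = 0xE1, S = E(K, T) = 0xFC; 0xAD ⊕ 0xFC = 0x51.
P4: T = 0xE2, S = E(K, T) = 0xFD; 0x43 ⊕ 0xFD = 0xBE.
P5: T = 0xE3, S = E(K, T) = 0xFE; 0x3C ⊕ 0xFE = 0xC2.
P6: T = 0xE4, S = E(K, T) = 0xFF; 0x13 ⊕ 0xFF = 0xEC.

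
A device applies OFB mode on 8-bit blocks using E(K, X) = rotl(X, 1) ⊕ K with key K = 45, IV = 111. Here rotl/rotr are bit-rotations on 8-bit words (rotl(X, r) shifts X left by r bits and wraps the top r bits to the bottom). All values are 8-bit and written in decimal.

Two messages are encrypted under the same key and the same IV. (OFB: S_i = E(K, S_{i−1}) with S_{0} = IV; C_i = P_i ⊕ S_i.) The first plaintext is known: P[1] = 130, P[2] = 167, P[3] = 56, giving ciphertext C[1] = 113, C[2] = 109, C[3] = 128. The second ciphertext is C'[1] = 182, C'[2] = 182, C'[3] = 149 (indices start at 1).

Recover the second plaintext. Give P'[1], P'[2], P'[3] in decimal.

P'[1] = 69, P'[2] = 124, P'[3] = 45

In OFB with a reused IV, both messages share the same keystream S_i, so C_i ⊕ C'_i = P_i ⊕ P'_i and thus P'_i = P_i ⊕ C_i ⊕ C'_i.
P'[1]: 130 ⊕ 113 ⊕ 182 = 69.
P'[2]: 167 ⊕ 109 ⊕ 182 = 124.
P'[3]: 56 ⊕ 128 ⊕ 149 = 45.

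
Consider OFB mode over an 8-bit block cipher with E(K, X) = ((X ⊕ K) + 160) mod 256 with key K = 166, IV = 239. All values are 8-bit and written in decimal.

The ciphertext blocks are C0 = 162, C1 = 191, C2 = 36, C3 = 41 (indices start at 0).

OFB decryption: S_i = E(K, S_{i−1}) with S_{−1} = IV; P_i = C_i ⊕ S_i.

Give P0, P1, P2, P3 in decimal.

P0 = 75, P1 = 80, P2 = 205, P3 = 198

P0: S = E(K, 239) = 233; 162 ⊕ 233 = 75.
P1: S = E(K, 233) = 239; 191 ⊕ 239 = 80.
P2: S = E(K, 239) = 233; 36 ⊕ 233 = 205.
P3: S = E(K, 233) = 239; 41 ⊕ 239 = 198.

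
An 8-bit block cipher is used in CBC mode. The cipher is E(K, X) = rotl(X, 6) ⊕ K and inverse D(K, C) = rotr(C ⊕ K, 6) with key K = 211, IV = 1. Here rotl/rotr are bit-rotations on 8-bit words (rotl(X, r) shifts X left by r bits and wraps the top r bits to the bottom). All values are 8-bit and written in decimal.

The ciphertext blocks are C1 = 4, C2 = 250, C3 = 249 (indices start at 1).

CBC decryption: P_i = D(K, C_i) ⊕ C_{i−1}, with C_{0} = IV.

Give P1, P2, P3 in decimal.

P1: D(K, 4) = 95; 95 ⊕ 1 = 94.
P2: D(K, 250) = 164; 164 ⊕ 4 = 160.
P3: D(K, 249) = 168; 168 ⊕ 250 = 82.

P1 = 94, P2 = 160, P3 = 82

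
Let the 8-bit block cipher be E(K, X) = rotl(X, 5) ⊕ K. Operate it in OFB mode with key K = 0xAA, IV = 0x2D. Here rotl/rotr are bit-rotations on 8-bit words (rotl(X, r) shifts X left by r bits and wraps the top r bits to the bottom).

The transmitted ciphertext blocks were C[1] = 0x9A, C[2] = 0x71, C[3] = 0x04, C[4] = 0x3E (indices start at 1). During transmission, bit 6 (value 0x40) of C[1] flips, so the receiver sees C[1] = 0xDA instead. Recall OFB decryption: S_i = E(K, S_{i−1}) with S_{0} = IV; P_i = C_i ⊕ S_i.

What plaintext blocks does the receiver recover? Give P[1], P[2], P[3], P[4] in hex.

Only C[1] changed, to 0xDA. In OFB, a change in C_i flips the same bit in P_i only; the keystream is unaffected. Decrypting the received ciphertext:
P[1]: S = E(K, 0x2D) = 0x0F; 0xDA ⊕ 0x0F = 0xD5.
P[2]: S = E(K, 0x0F) = 0x4B; 0x71 ⊕ 0x4B = 0x3A.
P[3]: S = E(K, 0x4B) = 0xC3; 0x04 ⊕ 0xC3 = 0xC7.
P[4]: S = E(K, 0xC3) = 0xD2; 0x3E ⊕ 0xD2 = 0xEC.
Blocks that differ from the original plaintext: P[1].

P[1] = 0xD5, P[2] = 0x3A, P[3] = 0xC7, P[4] = 0xEC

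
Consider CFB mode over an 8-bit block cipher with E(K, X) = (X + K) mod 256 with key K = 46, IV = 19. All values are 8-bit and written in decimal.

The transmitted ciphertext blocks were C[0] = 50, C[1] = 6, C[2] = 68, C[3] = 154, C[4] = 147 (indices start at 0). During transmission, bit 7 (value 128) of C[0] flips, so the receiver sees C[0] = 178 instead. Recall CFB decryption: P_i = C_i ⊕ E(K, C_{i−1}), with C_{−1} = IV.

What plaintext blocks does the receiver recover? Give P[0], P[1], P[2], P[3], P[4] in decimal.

Only C[0] changed, to 178. In CFB, a change in C_i flips the same bit in P_i and garbles P_{i+1}. Decrypting the received ciphertext:
P[0]: E(K, 19) = 65; 178 ⊕ 65 = 243.
P[1]: E(K, 178) = 224; 6 ⊕ 224 = 230.
P[2]: E(K, 6) = 52; 68 ⊕ 52 = 112.
P[3]: E(K, 68) = 114; 154 ⊕ 114 = 232.
P[4]: E(K, 154) = 200; 147 ⊕ 200 = 91.
Blocks that differ from the original plaintext: P[0], P[1].

P[0] = 243, P[1] = 230, P[2] = 112, P[3] = 232, P[4] = 91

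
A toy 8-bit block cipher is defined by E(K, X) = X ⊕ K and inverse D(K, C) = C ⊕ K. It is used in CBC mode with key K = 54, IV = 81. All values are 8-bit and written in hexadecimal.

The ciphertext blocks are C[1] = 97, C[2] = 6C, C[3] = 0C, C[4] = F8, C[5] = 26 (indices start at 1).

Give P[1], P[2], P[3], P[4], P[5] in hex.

P[1] = 42, P[2] = AF, P[3] = 34, P[4] = A0, P[5] = 8A

CBC decryption: P_i = D(K, C_i) ⊕ C_{i−1}, with C_{0} = IV.
P[1]: D(K, 97) = C3; C3 ⊕ 81 = 42.
P[2]: D(K, 6C) = 38; 38 ⊕ 97 = AF.
P[3]: D(K, 0C) = 58; 58 ⊕ 6C = 34.
P[4]: D(K, F8) = AC; AC ⊕ 0C = A0.
P[5]: D(K, 26) = 72; 72 ⊕ F8 = 8A.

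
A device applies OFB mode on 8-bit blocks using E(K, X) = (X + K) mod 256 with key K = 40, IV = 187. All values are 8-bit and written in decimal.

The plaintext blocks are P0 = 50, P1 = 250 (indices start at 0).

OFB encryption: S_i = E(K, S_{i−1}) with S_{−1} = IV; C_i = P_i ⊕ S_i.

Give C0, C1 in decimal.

C0 = 209, C1 = 241

C0: S = E(K, 187) = 227; 50 ⊕ 227 = 209.
C1: S = E(K, 227) = 11; 250 ⊕ 11 = 241.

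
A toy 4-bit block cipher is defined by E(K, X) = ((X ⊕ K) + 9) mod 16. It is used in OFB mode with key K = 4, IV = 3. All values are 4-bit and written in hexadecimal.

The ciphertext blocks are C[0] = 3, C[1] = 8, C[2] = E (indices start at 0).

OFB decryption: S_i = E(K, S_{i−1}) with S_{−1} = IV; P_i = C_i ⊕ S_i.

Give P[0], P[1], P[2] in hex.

P[0] = 3, P[1] = 5, P[2] = C

P[0]: S = E(K, 3) = 0; 3 ⊕ 0 = 3.
P[1]: S = E(K, 0) = D; 8 ⊕ D = 5.
P[2]: S = E(K, D) = 2; E ⊕ 2 = C.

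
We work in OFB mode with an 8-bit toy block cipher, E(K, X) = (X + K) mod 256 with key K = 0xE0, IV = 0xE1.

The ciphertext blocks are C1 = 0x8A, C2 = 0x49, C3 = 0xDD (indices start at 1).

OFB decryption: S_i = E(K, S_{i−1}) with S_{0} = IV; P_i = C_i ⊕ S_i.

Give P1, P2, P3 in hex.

P1 = 0x4B, P2 = 0xE8, P3 = 0x5C

P1: S = E(K, 0xE1) = 0xC1; 0x8A ⊕ 0xC1 = 0x4B.
P2: S = E(K, 0xC1) = 0xA1; 0x49 ⊕ 0xA1 = 0xE8.
P3: S = E(K, 0xA1) = 0x81; 0xDD ⊕ 0x81 = 0x5C.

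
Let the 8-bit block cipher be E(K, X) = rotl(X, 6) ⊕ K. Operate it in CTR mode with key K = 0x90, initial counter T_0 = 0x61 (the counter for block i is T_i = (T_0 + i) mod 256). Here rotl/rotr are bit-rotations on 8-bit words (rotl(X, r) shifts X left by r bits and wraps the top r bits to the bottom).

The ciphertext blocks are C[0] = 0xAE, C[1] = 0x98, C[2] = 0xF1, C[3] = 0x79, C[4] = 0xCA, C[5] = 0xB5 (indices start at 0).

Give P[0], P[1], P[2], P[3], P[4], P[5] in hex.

P[0] = 0x66, P[1] = 0x90, P[2] = 0xB9, P[3] = 0xF0, P[4] = 0x03, P[5] = 0xBC

CTR decryption: S_i = E(K, T_i) where T_i is the counter for block i; P_i = C_i ⊕ S_i.
P[0]: T = 0x61, S = E(K, T) = 0xC8; 0xAE ⊕ 0xC8 = 0x66.
P[1]: T = 0x62, S = E(K, T) = 0x08; 0x98 ⊕ 0x08 = 0x90.
P[2]: T = 0x63, S = E(K, T) = 0x48; 0xF1 ⊕ 0x48 = 0xB9.
P[3]: T = 0x64, S = E(K, T) = 0x89; 0x79 ⊕ 0x89 = 0xF0.
P[4]: T = 0x65, S = E(K, T) = 0xC9; 0xCA ⊕ 0xC9 = 0x03.
P[5]: T = 0x66, S = E(K, T) = 0x09; 0xB5 ⊕ 0x09 = 0xBC.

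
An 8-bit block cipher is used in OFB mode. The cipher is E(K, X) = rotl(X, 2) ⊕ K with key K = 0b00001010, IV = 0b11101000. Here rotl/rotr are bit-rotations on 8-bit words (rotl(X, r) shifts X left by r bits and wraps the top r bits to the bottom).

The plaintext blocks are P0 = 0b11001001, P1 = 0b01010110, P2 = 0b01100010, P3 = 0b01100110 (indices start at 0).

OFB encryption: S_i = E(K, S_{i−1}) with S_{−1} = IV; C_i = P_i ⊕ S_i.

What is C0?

C0: S = E(K, 0b11101000) = 0b10101001; 0b11001001 ⊕ 0b10101001 = 0b01100000.

C0 = 0b01100000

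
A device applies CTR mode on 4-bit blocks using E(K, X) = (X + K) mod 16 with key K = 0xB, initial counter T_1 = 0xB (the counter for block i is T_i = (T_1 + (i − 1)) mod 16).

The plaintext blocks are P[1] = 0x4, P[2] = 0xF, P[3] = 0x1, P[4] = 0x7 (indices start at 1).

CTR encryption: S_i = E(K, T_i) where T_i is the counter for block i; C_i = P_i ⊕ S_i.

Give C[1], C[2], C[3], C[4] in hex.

C[1]: T = 0xB, S = E(K, T) = 0x6; 0x4 ⊕ 0x6 = 0x2.
C[2]: T = 0xC, S = E(K, T) = 0x7; 0xF ⊕ 0x7 = 0x8.
C[3]: T = 0xD, S = E(K, T) = 0x8; 0x1 ⊕ 0x8 = 0x9.
C[4]: T = 0xE, S = E(K, T) = 0x9; 0x7 ⊕ 0x9 = 0xE.

C[1] = 0x2, C[2] = 0x8, C[3] = 0x9, C[4] = 0xE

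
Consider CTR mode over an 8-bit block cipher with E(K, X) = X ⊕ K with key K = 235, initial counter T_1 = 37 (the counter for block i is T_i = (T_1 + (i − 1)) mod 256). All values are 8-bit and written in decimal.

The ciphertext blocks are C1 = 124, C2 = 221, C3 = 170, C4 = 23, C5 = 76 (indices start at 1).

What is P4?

P4 = 212

CTR decryption: S_i = E(K, T_i) where T_i is the counter for block i; P_i = C_i ⊕ S_i.
P4: T = 40, S = E(K, T) = 195; 23 ⊕ 195 = 212.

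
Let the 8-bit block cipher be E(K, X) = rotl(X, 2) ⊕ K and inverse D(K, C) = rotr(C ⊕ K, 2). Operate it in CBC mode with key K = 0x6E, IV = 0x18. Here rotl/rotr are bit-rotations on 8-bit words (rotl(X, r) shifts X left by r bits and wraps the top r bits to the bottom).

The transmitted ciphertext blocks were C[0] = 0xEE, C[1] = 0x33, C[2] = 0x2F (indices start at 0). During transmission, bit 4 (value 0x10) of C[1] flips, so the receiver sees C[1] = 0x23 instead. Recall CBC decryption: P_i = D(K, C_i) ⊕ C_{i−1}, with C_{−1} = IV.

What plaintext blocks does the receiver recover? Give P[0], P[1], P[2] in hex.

Only C[1] changed, to 0x23. In CBC, a change in C_i garbles P_i and flips the same bit in P_{i+1}. Decrypting the received ciphertext:
P[0]: D(K, 0xEE) = 0x20; 0x20 ⊕ 0x18 = 0x38.
P[1]: D(K, 0x23) = 0x53; 0x53 ⊕ 0xEE = 0xBD.
P[2]: D(K, 0x2F) = 0x50; 0x50 ⊕ 0x23 = 0x73.
Blocks that differ from the original plaintext: P[1], P[2].

P[0] = 0x38, P[1] = 0xBD, P[2] = 0x73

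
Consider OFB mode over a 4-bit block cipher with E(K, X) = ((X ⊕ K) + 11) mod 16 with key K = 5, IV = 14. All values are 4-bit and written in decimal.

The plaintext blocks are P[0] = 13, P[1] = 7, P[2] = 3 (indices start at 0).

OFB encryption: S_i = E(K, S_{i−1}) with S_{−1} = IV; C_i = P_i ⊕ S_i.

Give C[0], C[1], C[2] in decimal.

C[0]: S = E(K, 14) = 6; 13 ⊕ 6 = 11.
C[1]: S = E(K, 6) = 14; 7 ⊕ 14 = 9.
C[2]: S = E(K, 14) = 6; 3 ⊕ 6 = 5.

C[0] = 11, C[1] = 9, C[2] = 5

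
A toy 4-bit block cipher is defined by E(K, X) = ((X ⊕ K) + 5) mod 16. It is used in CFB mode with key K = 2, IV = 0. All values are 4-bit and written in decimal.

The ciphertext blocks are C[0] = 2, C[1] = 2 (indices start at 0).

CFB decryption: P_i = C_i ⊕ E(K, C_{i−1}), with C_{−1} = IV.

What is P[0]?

P[0]: E(K, 0) = 7; 2 ⊕ 7 = 5.

P[0] = 5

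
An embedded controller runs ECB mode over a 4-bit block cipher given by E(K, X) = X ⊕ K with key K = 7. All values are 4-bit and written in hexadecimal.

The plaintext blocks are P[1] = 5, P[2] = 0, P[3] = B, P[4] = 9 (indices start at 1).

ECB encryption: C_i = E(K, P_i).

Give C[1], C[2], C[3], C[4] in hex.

C[1] = 2, C[2] = 7, C[3] = C, C[4] = E

C[1]: E(K, 5) = 2.
C[2]: E(K, 0) = 7.
C[3]: E(K, B) = C.
C[4]: E(K, 9) = E.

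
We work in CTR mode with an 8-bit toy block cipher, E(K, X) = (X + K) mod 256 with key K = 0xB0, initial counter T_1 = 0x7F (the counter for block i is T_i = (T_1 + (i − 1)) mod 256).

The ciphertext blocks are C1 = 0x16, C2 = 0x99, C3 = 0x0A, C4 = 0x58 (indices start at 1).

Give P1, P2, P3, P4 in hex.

P1 = 0x39, P2 = 0xA9, P3 = 0x3B, P4 = 0x6A

CTR decryption: S_i = E(K, T_i) where T_i is the counter for block i; P_i = C_i ⊕ S_i.
P1: T = 0x7F, S = E(K, T) = 0x2F; 0x16 ⊕ 0x2F = 0x39.
P2: T = 0x80, S = E(K, T) = 0x30; 0x99 ⊕ 0x30 = 0xA9.
P3: T = 0x81, S = E(K, T) = 0x31; 0x0A ⊕ 0x31 = 0x3B.
P4: T = 0x82, S = E(K, T) = 0x32; 0x58 ⊕ 0x32 = 0x6A.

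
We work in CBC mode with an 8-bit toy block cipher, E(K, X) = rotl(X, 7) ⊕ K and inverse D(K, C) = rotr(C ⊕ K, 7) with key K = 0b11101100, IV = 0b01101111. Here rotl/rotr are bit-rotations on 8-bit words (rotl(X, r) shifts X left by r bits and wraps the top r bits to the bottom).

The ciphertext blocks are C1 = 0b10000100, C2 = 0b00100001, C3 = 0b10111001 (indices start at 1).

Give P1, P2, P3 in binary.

CBC decryption: P_i = D(K, C_i) ⊕ C_{i−1}, with C_{0} = IV.
P1: D(K, 0b10000100) = 0b11010000; 0b11010000 ⊕ 0b01101111 = 0b10111111.
P2: D(K, 0b00100001) = 0b10011011; 0b10011011 ⊕ 0b10000100 = 0b00011111.
P3: D(K, 0b10111001) = 0b10101010; 0b10101010 ⊕ 0b00100001 = 0b10001011.

P1 = 0b10111111, P2 = 0b00011111, P3 = 0b10001011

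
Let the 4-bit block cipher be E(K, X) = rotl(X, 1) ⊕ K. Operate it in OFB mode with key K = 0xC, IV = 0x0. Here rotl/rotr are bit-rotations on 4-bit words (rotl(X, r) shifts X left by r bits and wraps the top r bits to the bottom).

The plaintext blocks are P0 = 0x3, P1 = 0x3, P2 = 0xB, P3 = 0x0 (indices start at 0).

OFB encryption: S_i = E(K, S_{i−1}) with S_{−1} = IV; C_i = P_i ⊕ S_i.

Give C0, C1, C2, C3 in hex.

C0: S = E(K, 0x0) = 0xC; 0x3 ⊕ 0xC = 0xF.
C1: S = E(K, 0xC) = 0x5; 0x3 ⊕ 0x5 = 0x6.
C2: S = E(K, 0x5) = 0x6; 0xB ⊕ 0x6 = 0xD.
C3: S = E(K, 0x6) = 0x0; 0x0 ⊕ 0x0 = 0x0.

C0 = 0xF, C1 = 0x6, C2 = 0xD, C3 = 0x0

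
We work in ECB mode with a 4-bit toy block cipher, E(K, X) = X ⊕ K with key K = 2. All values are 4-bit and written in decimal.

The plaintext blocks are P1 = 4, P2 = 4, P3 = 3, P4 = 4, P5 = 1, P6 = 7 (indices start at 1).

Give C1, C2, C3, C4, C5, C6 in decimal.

ECB encryption: C_i = E(K, P_i).
C1: E(K, 4) = 6.
C2: E(K, 4) = 6.
C3: E(K, 3) = 1.
C4: E(K, 4) = 6.
C5: E(K, 1) = 3.
C6: E(K, 7) = 5.

C1 = 6, C2 = 6, C3 = 1, C4 = 6, C5 = 3, C6 = 5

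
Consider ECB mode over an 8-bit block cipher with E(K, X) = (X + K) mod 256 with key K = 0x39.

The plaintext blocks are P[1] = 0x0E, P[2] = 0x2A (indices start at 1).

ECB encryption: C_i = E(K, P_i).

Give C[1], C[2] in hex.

C[1] = 0x47, C[2] = 0x63

C[1]: E(K, 0x0E) = 0x47.
C[2]: E(K, 0x2A) = 0x63.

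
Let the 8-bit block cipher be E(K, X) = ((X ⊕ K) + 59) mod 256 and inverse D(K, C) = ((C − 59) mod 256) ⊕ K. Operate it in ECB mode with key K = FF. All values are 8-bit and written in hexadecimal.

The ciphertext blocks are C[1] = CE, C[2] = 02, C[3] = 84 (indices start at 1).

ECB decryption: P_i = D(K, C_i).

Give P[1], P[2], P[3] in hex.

P[1] = 8A, P[2] = 56, P[3] = D4

P[1]: D(K, CE) = 8A.
P[2]: D(K, 02) = 56.
P[3]: D(K, 84) = D4.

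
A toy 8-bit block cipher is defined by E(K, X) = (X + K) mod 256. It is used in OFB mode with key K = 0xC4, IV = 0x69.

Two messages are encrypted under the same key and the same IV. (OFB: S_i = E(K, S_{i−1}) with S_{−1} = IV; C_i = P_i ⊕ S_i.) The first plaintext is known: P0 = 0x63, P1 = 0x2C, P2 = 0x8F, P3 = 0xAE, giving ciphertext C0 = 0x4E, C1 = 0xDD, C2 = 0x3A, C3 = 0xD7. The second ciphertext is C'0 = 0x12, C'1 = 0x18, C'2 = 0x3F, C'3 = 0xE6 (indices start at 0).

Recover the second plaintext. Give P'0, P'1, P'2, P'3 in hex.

P'0 = 0x3F, P'1 = 0xE9, P'2 = 0x8A, P'3 = 0x9F

In OFB with a reused IV, both messages share the same keystream S_i, so C_i ⊕ C'_i = P_i ⊕ P'_i and thus P'_i = P_i ⊕ C_i ⊕ C'_i.
P'0: 0x63 ⊕ 0x4E ⊕ 0x12 = 0x3F.
P'1: 0x2C ⊕ 0xDD ⊕ 0x18 = 0xE9.
P'2: 0x8F ⊕ 0x3A ⊕ 0x3F = 0x8A.
P'3: 0xAE ⊕ 0xD7 ⊕ 0xE6 = 0x9F.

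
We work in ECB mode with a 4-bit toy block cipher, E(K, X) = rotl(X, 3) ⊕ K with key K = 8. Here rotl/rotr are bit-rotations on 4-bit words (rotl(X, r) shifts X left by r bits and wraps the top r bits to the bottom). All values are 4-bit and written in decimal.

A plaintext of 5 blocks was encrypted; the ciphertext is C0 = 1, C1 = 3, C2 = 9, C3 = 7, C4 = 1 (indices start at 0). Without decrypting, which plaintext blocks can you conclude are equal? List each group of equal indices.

P0 = P4

ECB encrypts each block independently with the same key, so equal ciphertext blocks imply equal plaintext blocks.
C0 = C4 = 1, so P0 = P4.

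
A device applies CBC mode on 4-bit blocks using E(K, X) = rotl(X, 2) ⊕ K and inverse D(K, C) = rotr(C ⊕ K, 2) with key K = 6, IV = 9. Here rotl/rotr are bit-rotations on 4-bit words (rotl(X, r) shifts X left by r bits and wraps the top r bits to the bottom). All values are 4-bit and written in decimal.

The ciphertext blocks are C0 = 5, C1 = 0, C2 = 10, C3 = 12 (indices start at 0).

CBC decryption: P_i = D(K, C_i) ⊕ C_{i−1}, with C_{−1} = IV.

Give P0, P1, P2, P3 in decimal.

P0 = 5, P1 = 12, P2 = 3, P3 = 0

P0: D(K, 5) = 12; 12 ⊕ 9 = 5.
P1: D(K, 0) = 9; 9 ⊕ 5 = 12.
P2: D(K, 10) = 3; 3 ⊕ 0 = 3.
P3: D(K, 12) = 10; 10 ⊕ 10 = 0.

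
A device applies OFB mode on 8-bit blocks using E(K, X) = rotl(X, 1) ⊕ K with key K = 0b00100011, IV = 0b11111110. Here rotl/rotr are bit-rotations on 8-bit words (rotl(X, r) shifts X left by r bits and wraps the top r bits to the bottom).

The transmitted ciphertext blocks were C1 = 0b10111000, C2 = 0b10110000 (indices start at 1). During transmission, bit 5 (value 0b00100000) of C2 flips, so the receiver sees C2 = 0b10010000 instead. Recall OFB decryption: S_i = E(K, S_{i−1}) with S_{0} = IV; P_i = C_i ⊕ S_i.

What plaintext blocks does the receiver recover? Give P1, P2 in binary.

Only C2 changed, to 0b10010000. In OFB, a change in C_i flips the same bit in P_i only; the keystream is unaffected. Decrypting the received ciphertext:
P1: S = E(K, 0b11111110) = 0b11011110; 0b10111000 ⊕ 0b11011110 = 0b01100110.
P2: S = E(K, 0b11011110) = 0b10011110; 0b10010000 ⊕ 0b10011110 = 0b00001110.
Blocks that differ from the original plaintext: P2.

P1 = 0b01100110, P2 = 0b00001110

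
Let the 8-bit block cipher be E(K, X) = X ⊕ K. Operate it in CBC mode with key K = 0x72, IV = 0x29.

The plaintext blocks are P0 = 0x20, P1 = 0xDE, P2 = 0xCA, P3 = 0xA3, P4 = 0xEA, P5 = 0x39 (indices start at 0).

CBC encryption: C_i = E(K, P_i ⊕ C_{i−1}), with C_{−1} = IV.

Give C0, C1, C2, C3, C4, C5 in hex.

C0: P0 ⊕ 0x29 = 0x09; E(K, 0x09) = 0x7B.
C1: P1 ⊕ 0x7B = 0xA5; E(K, 0xA5) = 0xD7.
C2: P2 ⊕ 0xD7 = 0x1D; E(K, 0x1D) = 0x6F.
C3: P3 ⊕ 0x6F = 0xCC; E(K, 0xCC) = 0xBE.
C4: P4 ⊕ 0xBE = 0x54; E(K, 0x54) = 0x26.
C5: P5 ⊕ 0x26 = 0x1F; E(K, 0x1F) = 0x6D.

C0 = 0x7B, C1 = 0xD7, C2 = 0x6F, C3 = 0xBE, C4 = 0x26, C5 = 0x6D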